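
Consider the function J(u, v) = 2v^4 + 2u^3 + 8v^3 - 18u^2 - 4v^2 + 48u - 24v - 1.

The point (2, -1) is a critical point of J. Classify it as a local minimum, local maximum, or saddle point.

local maximum

The mixed partial ∂²J/∂u∂v is 0, so the Hessian at any point is diag(J_uu, J_vv) = diag(12(u - 3), 8(3v^2 + 6v - 1)).
At (2, -1): H = diag(-12, -32).
Both eigenvalues are negative, so H is negative definite: a local maximum.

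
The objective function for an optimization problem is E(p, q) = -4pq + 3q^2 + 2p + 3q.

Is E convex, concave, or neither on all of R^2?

neither

E is quadratic, so its Hessian is the constant matrix H = [[0, -4], [-4, 6]].
det(H) = -16, tr(H) = 6.
det(H) < 0, so H is indefinite: neither convex nor concave.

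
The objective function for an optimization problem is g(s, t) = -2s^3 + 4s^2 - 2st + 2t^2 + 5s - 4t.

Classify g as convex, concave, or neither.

neither

The term -2s^3 is cubic, so the Hessian is not constant.
∂²g/∂s² = -12s + 8, which takes both signs as s varies (negative for sufficiently large s). A diagonal entry of the Hessian changing sign means the Hessian is neither positive- nor negative-semidefinite on all of R^2.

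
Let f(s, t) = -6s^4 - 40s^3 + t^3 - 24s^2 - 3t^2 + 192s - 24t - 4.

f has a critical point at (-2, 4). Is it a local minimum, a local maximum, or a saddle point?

local minimum

The mixed partial ∂²f/∂s∂t is 0, so the Hessian at any point is diag(f_ss, f_tt) = diag(-24(3s^2 + 10s + 2), 6(t - 1)).
At (-2, 4): H = diag(144, 18).
Both eigenvalues are positive, so H is positive definite: a local minimum.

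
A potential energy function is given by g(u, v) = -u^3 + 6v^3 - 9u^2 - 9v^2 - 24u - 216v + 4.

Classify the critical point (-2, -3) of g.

The mixed partial ∂²g/∂u∂v is 0, so the Hessian at any point is diag(g_uu, g_vv) = diag(-6(u + 3), 18(2v - 1)).
At (-2, -3): H = diag(-6, -126).
Both eigenvalues are negative, so H is negative definite: a local maximum.

local maximum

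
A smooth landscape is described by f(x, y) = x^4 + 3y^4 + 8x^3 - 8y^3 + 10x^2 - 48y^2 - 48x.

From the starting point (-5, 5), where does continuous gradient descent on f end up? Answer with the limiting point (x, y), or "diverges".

f is separable, so gradient descent decouples: x follows -∂f/∂x, y follows -∂f/∂y.
∂f/∂x = 4(x - 1)(x + 3)(x + 4); at x=-5 this is -48, so x increases.
∂f/∂y = 12y(y - 4)(y + 2); at y=5 this is 420, so y decreases.
x converges to its nearest critical value -4 (a local min of the x-part); y converges to 4. The iterate converges to (-4, 4).

(-4, 4)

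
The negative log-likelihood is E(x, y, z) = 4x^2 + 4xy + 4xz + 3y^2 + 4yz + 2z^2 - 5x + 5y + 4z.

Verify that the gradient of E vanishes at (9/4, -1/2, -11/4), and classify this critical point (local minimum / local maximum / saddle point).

local minimum

∇E = (8x + 4y + 4z - 5, 4x + 6y + 4z + 5, 4x + 4y + 4z + 4); substituting (9/4, -1/2, -11/4) gives ∇E = (0, 0, 0), so (9/4, -1/2, -11/4) is indeed a critical point.
The Hessian is constant: H = [[8, 4, 4], [4, 6, 4], [4, 4, 4]].
Leading principal minors: Δ₁ = 8, Δ₂ = 32, Δ₃ = 32.
All leading minors are positive, so H is positive definite: a local minimum.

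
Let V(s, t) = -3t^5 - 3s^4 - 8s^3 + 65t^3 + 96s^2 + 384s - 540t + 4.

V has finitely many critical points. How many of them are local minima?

V separates as a function of s plus a function of t, so ∇V=0 decouples.
∂V/∂s = -12(s - 4)(s + 2)(s + 4) = 0 at s ∈ {-4, -2, 4}; ∂V/∂t = -15(t - 3)(t - 2)(t + 2)(t + 3) = 0 at t ∈ {-3, -2, 2, 3}.
The Hessian is diagonal: diag(V_ss, V_tt). Second derivatives: V_ss(-4)=-192, V_ss(-2)=144, V_ss(4)=-576; V_tt(-3)=450, V_tt(-2)=-300, V_tt(2)=300, V_tt(3)=-450.
Local minima occur where both diagonal entries positive: (-2, -3), (-2, 2). Count: 2.

2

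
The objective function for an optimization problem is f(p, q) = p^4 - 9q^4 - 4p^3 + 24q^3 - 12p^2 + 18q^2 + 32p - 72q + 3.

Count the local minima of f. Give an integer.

2

f separates as a function of p plus a function of q, so ∇f=0 decouples.
∂f/∂p = 4(p - 4)(p - 1)(p + 2) = 0 at p ∈ {-2, 1, 4}; ∂f/∂q = -36(q - 2)(q - 1)(q + 1) = 0 at q ∈ {-1, 1, 2}.
The Hessian is diagonal: diag(f_pp, f_qq). Second derivatives: f_pp(-2)=72, f_pp(1)=-36, f_pp(4)=72; f_qq(-1)=-216, f_qq(1)=72, f_qq(2)=-108.
Local minima occur where both diagonal entries positive: (-2, 1), (4, 1). Count: 2.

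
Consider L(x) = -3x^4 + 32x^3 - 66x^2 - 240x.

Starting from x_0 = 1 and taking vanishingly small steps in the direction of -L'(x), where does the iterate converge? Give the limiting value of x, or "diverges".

L'(x) = -12(x - 5)(x - 4)(x + 1), so L'(1) = -288.
Gradient descent moves in the -L' direction, i.e. x is increasing.
The nearest critical point in that direction is x = 4, where L'' = 60 > 0 (a local minimum). The iterate converges there.

4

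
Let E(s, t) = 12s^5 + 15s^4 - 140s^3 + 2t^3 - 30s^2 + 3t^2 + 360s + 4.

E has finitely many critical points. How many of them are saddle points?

E separates as a function of s plus a function of t, so ∇E=0 decouples.
∂E/∂s = 60(s - 2)(s - 1)(s + 1)(s + 3) = 0 at s ∈ {-3, -1, 1, 2}; ∂E/∂t = 6t(t + 1) = 0 at t ∈ {-1, 0}.
The Hessian is diagonal: diag(E_ss, E_tt). Second derivatives: E_ss(-3)=-2400, E_ss(-1)=720, E_ss(1)=-480, E_ss(2)=900; E_tt(-1)=-6, E_tt(0)=6.
Saddle points occur where the two diagonal entries have opposite signs: (-3, 0), (-1, -1), (1, 0), (2, -1). Count: 4.

4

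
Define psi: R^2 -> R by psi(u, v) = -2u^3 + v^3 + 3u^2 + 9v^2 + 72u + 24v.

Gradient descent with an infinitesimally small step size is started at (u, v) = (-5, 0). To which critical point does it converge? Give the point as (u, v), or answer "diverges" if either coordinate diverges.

(-3, -2)

psi is separable, so gradient descent decouples: u follows -∂psi/∂u, v follows -∂psi/∂v.
∂psi/∂u = -6(u - 4)(u + 3); at u=-5 this is -108, so u increases.
∂psi/∂v = 3(v + 2)(v + 4); at v=0 this is 24, so v decreases.
u converges to its nearest critical value -3 (a local min of the u-part); v converges to -2. The iterate converges to (-3, -2).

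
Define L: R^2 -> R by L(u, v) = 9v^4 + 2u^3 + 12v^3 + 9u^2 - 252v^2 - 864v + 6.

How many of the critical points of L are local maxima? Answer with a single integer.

L separates as a function of u plus a function of v, so ∇L=0 decouples.
∂L/∂u = 6u(u + 3) = 0 at u ∈ {-3, 0}; ∂L/∂v = 36(v - 4)(v + 2)(v + 3) = 0 at v ∈ {-3, -2, 4}.
The Hessian is diagonal: diag(L_uu, L_vv). Second derivatives: L_uu(-3)=-18, L_uu(0)=18; L_vv(-3)=252, L_vv(-2)=-216, L_vv(4)=1512.
Local maxima occur where both diagonal entries negative: (-3, -2). Count: 1.

1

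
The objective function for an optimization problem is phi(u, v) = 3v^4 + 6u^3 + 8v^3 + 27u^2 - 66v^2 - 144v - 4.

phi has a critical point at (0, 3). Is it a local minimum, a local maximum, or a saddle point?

The mixed partial ∂²phi/∂u∂v is 0, so the Hessian at any point is diag(phi_uu, phi_vv) = diag(18(2u + 3), 12(3v^2 + 4v - 11)).
At (0, 3): H = diag(54, 336).
Both eigenvalues are positive, so H is positive definite: a local minimum.

local minimum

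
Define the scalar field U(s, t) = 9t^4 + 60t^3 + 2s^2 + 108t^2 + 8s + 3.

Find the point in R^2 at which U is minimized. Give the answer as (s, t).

U(s,t) separates as P(s) + Q(t) + 3, so its minimum is min P + min Q + 3.
P'(s) = 4s + 8 vanishes at s ∈ {-2}; Q'(t) = 36t(t + 2)(t + 3) vanishes at t ∈ {-3, -2, 0}.
Local minima of P (where P''>0): P(-2)=-8. Local minima of Q: Q(-3)=81, Q(0)=0.
So the global minimum of U is P(-2) + Q(0) + 3 = -8 + 0 + 3 = -5, attained at (-2, 0).

(-2, 0)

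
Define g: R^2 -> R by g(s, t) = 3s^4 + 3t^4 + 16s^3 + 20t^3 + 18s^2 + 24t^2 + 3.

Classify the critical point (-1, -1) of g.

local maximum

The mixed partial ∂²g/∂s∂t is 0, so the Hessian at any point is diag(g_ss, g_tt) = diag(12(3s^2 + 8s + 3), 12(3t^2 + 10t + 4)).
At (-1, -1): H = diag(-24, -36).
Both eigenvalues are negative, so H is negative definite: a local maximum.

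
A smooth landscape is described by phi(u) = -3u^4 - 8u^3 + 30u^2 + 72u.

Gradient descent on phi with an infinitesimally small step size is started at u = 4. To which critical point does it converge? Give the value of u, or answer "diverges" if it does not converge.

phi'(u) = -12(u - 2)(u + 1)(u + 3), so phi'(4) = -840.
Gradient descent moves in the -phi' direction, i.e. u is increasing.
There is no critical point above u=4, and phi' keeps the same sign, so the iterate runs off to +∞.

diverges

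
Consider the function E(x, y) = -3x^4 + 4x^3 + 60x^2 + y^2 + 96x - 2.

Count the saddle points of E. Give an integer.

E separates as a function of x plus a function of y, so ∇E=0 decouples.
∂E/∂x = -12(x - 4)(x + 1)(x + 2) = 0 at x ∈ {-2, -1, 4}; ∂E/∂y = 2y = 0 at y ∈ {0}.
The Hessian is diagonal: diag(E_xx, E_yy). Second derivatives: E_xx(-2)=-72, E_xx(-1)=60, E_xx(4)=-360; E_yy(0)=2.
Saddle points occur where the two diagonal entries have opposite signs: (-2, 0), (4, 0). Count: 2.

2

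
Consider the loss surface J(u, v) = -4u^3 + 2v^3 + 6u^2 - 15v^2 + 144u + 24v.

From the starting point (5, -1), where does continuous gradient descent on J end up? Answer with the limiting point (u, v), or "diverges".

diverges

J is separable, so gradient descent decouples: u follows -∂J/∂u, v follows -∂J/∂v.
∂J/∂u = -12(u - 4)(u + 3); at u=5 this is -96, so u increases.
∂J/∂v = 6(v - 4)(v - 1); at v=-1 this is 60, so v decreases.
The u-coordinate has no critical point in that direction and runs off to infinity.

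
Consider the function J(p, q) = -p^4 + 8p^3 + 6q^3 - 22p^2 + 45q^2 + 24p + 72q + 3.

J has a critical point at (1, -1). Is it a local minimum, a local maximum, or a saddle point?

The mixed partial ∂²J/∂p∂q is 0, so the Hessian at any point is diag(J_pp, J_qq) = diag(4(-3p^2 + 12p - 11), 18(2q + 5)).
At (1, -1): H = diag(-8, 54).
The eigenvalues have opposite signs, so H is indefinite: a saddle point.

saddle point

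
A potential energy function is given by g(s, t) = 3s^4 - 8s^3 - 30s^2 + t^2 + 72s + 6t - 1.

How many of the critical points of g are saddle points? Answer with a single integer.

g separates as a function of s plus a function of t, so ∇g=0 decouples.
∂g/∂s = 12(s - 3)(s - 1)(s + 2) = 0 at s ∈ {-2, 1, 3}; ∂g/∂t = 2(t + 3) = 0 at t ∈ {-3}.
The Hessian is diagonal: diag(g_ss, g_tt). Second derivatives: g_ss(-2)=180, g_ss(1)=-72, g_ss(3)=120; g_tt(-3)=2.
Saddle points occur where the two diagonal entries have opposite signs: (1, -3). Count: 1.

1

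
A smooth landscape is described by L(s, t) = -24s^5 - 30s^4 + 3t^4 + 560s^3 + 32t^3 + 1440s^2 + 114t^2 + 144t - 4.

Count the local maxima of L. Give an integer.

2

L separates as a function of s plus a function of t, so ∇L=0 decouples.
∂L/∂s = -120s(s - 4)(s + 2)(s + 3) = 0 at s ∈ {-3, -2, 0, 4}; ∂L/∂t = 12(t + 1)(t + 3)(t + 4) = 0 at t ∈ {-4, -3, -1}.
The Hessian is diagonal: diag(L_ss, L_tt). Second derivatives: L_ss(-3)=2520, L_ss(-2)=-1440, L_ss(0)=2880, L_ss(4)=-20160; L_tt(-4)=36, L_tt(-3)=-24, L_tt(-1)=72.
Local maxima occur where both diagonal entries negative: (-2, -3), (4, -3). Count: 2.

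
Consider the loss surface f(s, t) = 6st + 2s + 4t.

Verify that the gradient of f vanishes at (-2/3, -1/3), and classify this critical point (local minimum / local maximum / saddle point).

saddle point

∇f = (6t + 2, 6s + 4); substituting (-2/3, -1/3) gives ∇f = (0, 0), so (-2/3, -1/3) is indeed a critical point.
The Hessian of f is constant: H = [[0, 6], [6, 0]].
det(H) = 0·0 − 6² = -36.
Since det(H) < 0, H is indefinite and the critical point is a saddle point.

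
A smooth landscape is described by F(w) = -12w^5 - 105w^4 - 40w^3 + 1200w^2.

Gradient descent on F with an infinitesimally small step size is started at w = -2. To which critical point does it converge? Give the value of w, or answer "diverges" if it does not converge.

0

F'(w) = -60w(w - 2)(w + 4)(w + 5), so F'(-2) = -2880.
Gradient descent moves in the -F' direction, i.e. w is increasing.
The nearest critical point in that direction is w = 0, where F'' = 2400 > 0 (a local minimum). The iterate converges there.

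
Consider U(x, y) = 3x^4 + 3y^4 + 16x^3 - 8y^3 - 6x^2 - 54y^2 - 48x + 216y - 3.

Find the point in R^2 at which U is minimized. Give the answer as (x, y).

U(x,y) separates as P(x) + Q(y) − 3, so its minimum is min P + min Q − 3.
P'(x) = 12(x - 1)(x + 1)(x + 4) vanishes at x ∈ {-4, -1, 1}; Q'(y) = 12(y - 3)(y - 2)(y + 3) vanishes at y ∈ {-3, 2, 3}.
Local minima of P (where P''>0): P(-4)=-160, P(1)=-35. Local minima of Q: Q(-3)=-675, Q(3)=189.
So the global minimum of U is P(-4) + Q(-3) − 3 = -160 − 675 − 3 = -838, attained at (-4, -3).

(-4, -3)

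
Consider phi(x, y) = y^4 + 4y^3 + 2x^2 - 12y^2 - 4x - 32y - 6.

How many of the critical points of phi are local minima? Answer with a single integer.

2

phi separates as a function of x plus a function of y, so ∇phi=0 decouples.
∂phi/∂x = 4(x - 1) = 0 at x ∈ {1}; ∂phi/∂y = 4(y - 2)(y + 1)(y + 4) = 0 at y ∈ {-4, -1, 2}.
The Hessian is diagonal: diag(phi_xx, phi_yy). Second derivatives: phi_xx(1)=4; phi_yy(-4)=72, phi_yy(-1)=-36, phi_yy(2)=72.
Local minima occur where both diagonal entries positive: (1, -4), (1, 2). Count: 2.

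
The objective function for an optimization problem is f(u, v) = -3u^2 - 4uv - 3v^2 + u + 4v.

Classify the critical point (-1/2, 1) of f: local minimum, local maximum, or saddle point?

local maximum

The Hessian of f is constant: H = [[-6, -4], [-4, -6]].
det(H) = (-6)·(-6) − (-4)² = 20.
det(H) > 0 and tr(H) = -12 < 0, so H is negative definite and the point is a local maximum.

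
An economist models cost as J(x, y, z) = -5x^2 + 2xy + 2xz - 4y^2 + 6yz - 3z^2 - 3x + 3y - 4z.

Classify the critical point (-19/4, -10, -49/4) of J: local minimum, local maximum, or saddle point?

local maximum

The Hessian is constant: H = [[-10, 2, 2], [2, -8, 6], [2, 6, -6]].
Leading principal minors: Δ₁ = -10, Δ₂ = 76, Δ₃ = -16.
The minors alternate sign starting negative (−, +, −), so H is negative definite: a local maximum.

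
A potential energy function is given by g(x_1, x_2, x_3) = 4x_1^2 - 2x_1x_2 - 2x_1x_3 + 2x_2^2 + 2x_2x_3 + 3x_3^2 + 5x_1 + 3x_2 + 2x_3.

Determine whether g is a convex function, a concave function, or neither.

convex

g is quadratic, so its Hessian is the constant matrix H = [[8, -2, -2], [-2, 4, 2], [-2, 2, 6]].
Leading principal minors: 8, 28, 136.
All positive ⇒ H ≻ 0 ⇒ convex.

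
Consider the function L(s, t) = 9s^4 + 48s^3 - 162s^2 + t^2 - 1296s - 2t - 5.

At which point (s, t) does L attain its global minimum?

L(s,t) separates as P(s) + Q(t) − 5, so its minimum is min P + min Q − 5.
P'(s) = 36(s - 3)(s + 3)(s + 4) vanishes at s ∈ {-4, -3, 3}; Q'(t) = 2(t - 1) vanishes at t ∈ {1}.
Local minima of P (where P''>0): P(-4)=1824, P(3)=-3321. Local minima of Q: Q(1)=-1.
So the global minimum of L is P(3) + Q(1) − 5 = -3321 − 1 − 5 = -3327, attained at (3, 1).

(3, 1)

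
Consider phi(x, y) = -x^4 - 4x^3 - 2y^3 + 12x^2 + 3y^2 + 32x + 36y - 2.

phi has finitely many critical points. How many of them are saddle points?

3

phi separates as a function of x plus a function of y, so ∇phi=0 decouples.
∂phi/∂x = -4(x - 2)(x + 1)(x + 4) = 0 at x ∈ {-4, -1, 2}; ∂phi/∂y = -6(y - 3)(y + 2) = 0 at y ∈ {-2, 3}.
The Hessian is diagonal: diag(phi_xx, phi_yy). Second derivatives: phi_xx(-4)=-72, phi_xx(-1)=36, phi_xx(2)=-72; phi_yy(-2)=30, phi_yy(3)=-30.
Saddle points occur where the two diagonal entries have opposite signs: (-4, -2), (-1, 3), (2, -2). Count: 3.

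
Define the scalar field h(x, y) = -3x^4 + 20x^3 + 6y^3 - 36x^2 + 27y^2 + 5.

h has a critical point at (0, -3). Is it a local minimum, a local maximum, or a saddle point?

local maximum

The mixed partial ∂²h/∂x∂y is 0, so the Hessian at any point is diag(h_xx, h_yy) = diag(12(-3x^2 + 10x - 6), 18(2y + 3)).
At (0, -3): H = diag(-72, -54).
Both eigenvalues are negative, so H is negative definite: a local maximum.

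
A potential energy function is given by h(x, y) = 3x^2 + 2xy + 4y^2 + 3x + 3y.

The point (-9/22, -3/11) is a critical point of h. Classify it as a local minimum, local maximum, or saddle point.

The Hessian of h is constant: H = [[6, 2], [2, 8]].
det(H) = 6·8 − 2² = 44.
det(H) > 0 and tr(H) = 14 > 0, so H is positive definite and the point is a local minimum.

local minimum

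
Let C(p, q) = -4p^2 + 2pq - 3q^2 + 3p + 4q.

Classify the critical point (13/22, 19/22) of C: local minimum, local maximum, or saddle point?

The Hessian of C is constant: H = [[-8, 2], [2, -6]].
det(H) = (-8)·(-6) − 2² = 44.
det(H) > 0 and tr(H) = -14 < 0, so H is negative definite and the point is a local maximum.

local maximum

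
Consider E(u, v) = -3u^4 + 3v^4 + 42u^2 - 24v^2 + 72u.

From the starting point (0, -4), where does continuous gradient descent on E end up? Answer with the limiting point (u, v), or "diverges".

(-1, -2)

E is separable, so gradient descent decouples: u follows -∂E/∂u, v follows -∂E/∂v.
∂E/∂u = -12(u - 3)(u + 1)(u + 2); at u=0 this is 72, so u decreases.
∂E/∂v = 12v(v - 2)(v + 2); at v=-4 this is -576, so v increases.
u converges to its nearest critical value -1 (a local min of the u-part); v converges to -2. The iterate converges to (-1, -2).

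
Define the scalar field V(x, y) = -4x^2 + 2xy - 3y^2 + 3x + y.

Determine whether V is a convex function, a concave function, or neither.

V is quadratic, so its Hessian is the constant matrix H = [[-8, 2], [2, -6]].
det(H) = 44, tr(H) = -14.
det(H) > 0 and tr(H) < 0, so H is negative definite everywhere: concave.

concave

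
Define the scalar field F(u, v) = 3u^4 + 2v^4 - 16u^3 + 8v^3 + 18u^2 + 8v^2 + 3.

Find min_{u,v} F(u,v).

F(u,v) separates as P(u) + Q(v) + 3, so its minimum is min P + min Q + 3.
P'(u) = 12u(u - 3)(u - 1) vanishes at u ∈ {0, 1, 3}; Q'(v) = 8v(v + 1)(v + 2) vanishes at v ∈ {-2, -1, 0}.
Local minima of P (where P''>0): P(0)=0, P(3)=-27. Local minima of Q: Q(-2)=0, Q(0)=0.
So the global minimum of F is P(3) + Q(-2) + 3 = -27 + 0 + 3 = -24, attained at (3, -2).

-24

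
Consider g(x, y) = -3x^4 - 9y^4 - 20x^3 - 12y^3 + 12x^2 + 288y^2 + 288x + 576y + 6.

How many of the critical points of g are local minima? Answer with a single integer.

1

g separates as a function of x plus a function of y, so ∇g=0 decouples.
∂g/∂x = -12(x - 2)(x + 3)(x + 4) = 0 at x ∈ {-4, -3, 2}; ∂g/∂y = -36(y - 4)(y + 1)(y + 4) = 0 at y ∈ {-4, -1, 4}.
The Hessian is diagonal: diag(g_xx, g_yy). Second derivatives: g_xx(-4)=-72, g_xx(-3)=60, g_xx(2)=-360; g_yy(-4)=-864, g_yy(-1)=540, g_yy(4)=-1440.
Local minima occur where both diagonal entries positive: (-3, -1). Count: 1.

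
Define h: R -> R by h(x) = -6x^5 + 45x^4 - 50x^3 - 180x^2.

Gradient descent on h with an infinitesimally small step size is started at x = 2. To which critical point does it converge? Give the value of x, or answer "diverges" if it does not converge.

h'(x) = -30x(x - 4)(x - 3)(x + 1), so h'(2) = -360.
Gradient descent moves in the -h' direction, i.e. x is increasing.
The nearest critical point in that direction is x = 3, where h'' = 360 > 0 (a local minimum). The iterate converges there.

3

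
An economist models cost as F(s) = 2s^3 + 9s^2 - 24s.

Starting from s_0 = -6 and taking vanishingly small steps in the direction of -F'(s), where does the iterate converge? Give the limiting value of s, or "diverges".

diverges

F'(s) = 6(s - 1)(s + 4), so F'(-6) = 84.
Gradient descent moves in the -F' direction, i.e. s is decreasing.
There is no critical point below s=-6, and F' keeps the same sign, so the iterate runs off to −∞.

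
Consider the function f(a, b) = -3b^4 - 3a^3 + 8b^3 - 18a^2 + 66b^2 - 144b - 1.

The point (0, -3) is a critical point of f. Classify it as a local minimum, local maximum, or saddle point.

The mixed partial ∂²f/∂a∂b is 0, so the Hessian at any point is diag(f_aa, f_bb) = diag(-18(a + 2), 12(-3b^2 + 4b + 11)).
At (0, -3): H = diag(-36, -336).
Both eigenvalues are negative, so H is negative definite: a local maximum.

local maximum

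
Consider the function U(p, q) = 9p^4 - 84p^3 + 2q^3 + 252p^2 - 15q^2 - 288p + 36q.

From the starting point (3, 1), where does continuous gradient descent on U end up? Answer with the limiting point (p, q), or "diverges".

diverges

U is separable, so gradient descent decouples: p follows -∂U/∂p, q follows -∂U/∂q.
∂U/∂p = 36(p - 4)(p - 2)(p - 1); at p=3 this is -72, so p increases.
∂U/∂q = 6(q - 3)(q - 2); at q=1 this is 12, so q decreases.
The q-coordinate has no critical point in that direction and runs off to infinity.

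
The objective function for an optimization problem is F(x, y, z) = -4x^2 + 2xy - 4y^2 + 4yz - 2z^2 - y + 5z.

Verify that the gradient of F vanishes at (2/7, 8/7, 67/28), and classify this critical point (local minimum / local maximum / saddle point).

∇F = (-8x + 2y, 2x - 8y + 4z - 1, 4y - 4z + 5); substituting (2/7, 8/7, 67/28) gives ∇F = (0, 0, 0), so (2/7, 8/7, 67/28) is indeed a critical point.
The Hessian is constant: H = [[-8, 2, 0], [2, -8, 4], [0, 4, -4]].
Leading principal minors: Δ₁ = -8, Δ₂ = 60, Δ₃ = -112.
The minors alternate sign starting negative (−, +, −), so H is negative definite: a local maximum.

local maximum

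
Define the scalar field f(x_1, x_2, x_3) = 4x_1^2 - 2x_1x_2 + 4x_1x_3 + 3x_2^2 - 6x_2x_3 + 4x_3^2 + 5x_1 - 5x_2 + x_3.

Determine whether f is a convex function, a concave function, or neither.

f is quadratic, so its Hessian is the constant matrix H = [[8, -2, 4], [-2, 6, -6], [4, -6, 8]].
Leading principal minors: 8, 44, 64.
All positive ⇒ H ≻ 0 ⇒ convex.

convex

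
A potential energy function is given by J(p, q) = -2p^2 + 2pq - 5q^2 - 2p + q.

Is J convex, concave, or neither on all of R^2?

concave

J is quadratic, so its Hessian is the constant matrix H = [[-4, 2], [2, -10]].
det(H) = 36, tr(H) = -14.
det(H) > 0 and tr(H) < 0, so H is negative definite everywhere: concave.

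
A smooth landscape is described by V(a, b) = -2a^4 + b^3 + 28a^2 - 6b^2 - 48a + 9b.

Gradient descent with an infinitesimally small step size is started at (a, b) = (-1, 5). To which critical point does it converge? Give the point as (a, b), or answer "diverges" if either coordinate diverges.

(1, 3)

V is separable, so gradient descent decouples: a follows -∂V/∂a, b follows -∂V/∂b.
∂V/∂a = -8(a - 2)(a - 1)(a + 3); at a=-1 this is -96, so a increases.
∂V/∂b = 3(b - 3)(b - 1); at b=5 this is 24, so b decreases.
a converges to its nearest critical value 1 (a local min of the a-part); b converges to 3. The iterate converges to (1, 3).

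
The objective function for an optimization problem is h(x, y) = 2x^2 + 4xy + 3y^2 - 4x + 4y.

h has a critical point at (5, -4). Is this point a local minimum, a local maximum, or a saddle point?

local minimum

The Hessian of h is constant: H = [[4, 4], [4, 6]].
det(H) = 4·6 − 4² = 8.
det(H) > 0 and tr(H) = 10 > 0, so H is positive definite and the point is a local minimum.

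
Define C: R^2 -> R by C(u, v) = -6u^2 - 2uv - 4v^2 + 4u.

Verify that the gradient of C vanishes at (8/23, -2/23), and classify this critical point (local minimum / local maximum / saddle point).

local maximum

∇C = (-12u - 2v + 4, -2u - 8v); substituting (8/23, -2/23) gives ∇C = (0, 0), so (8/23, -2/23) is indeed a critical point.
The Hessian of C is constant: H = [[-12, -2], [-2, -8]].
det(H) = (-12)·(-8) − (-2)² = 92.
det(H) > 0 and tr(H) = -20 < 0, so H is negative definite and the point is a local maximum.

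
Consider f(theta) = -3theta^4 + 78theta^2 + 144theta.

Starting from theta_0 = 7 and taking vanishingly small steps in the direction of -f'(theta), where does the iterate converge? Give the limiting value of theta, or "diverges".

f'(theta) = -12(theta - 4)(theta + 1)(theta + 3), so f'(7) = -2880.
Gradient descent moves in the -f' direction, i.e. theta is increasing.
There is no critical point above theta=7, and f' keeps the same sign, so the iterate runs off to +∞.

diverges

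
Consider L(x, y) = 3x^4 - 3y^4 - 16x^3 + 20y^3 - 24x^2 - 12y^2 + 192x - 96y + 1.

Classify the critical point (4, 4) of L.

saddle point

The mixed partial ∂²L/∂x∂y is 0, so the Hessian at any point is diag(L_xx, L_yy) = diag(12(3x^2 - 8x - 4), 12(-3y^2 + 10y - 2)).
At (4, 4): H = diag(144, -120).
The eigenvalues have opposite signs, so H is indefinite: a saddle point.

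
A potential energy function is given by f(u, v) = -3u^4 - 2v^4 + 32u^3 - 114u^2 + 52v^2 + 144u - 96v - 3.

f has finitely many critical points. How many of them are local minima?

f separates as a function of u plus a function of v, so ∇f=0 decouples.
∂f/∂u = -12(u - 4)(u - 3)(u - 1) = 0 at u ∈ {1, 3, 4}; ∂f/∂v = -8(v - 3)(v - 1)(v + 4) = 0 at v ∈ {-4, 1, 3}.
The Hessian is diagonal: diag(f_uu, f_vv). Second derivatives: f_uu(1)=-72, f_uu(3)=24, f_uu(4)=-36; f_vv(-4)=-280, f_vv(1)=80, f_vv(3)=-112.
Local minima occur where both diagonal entries positive: (3, 1). Count: 1.

1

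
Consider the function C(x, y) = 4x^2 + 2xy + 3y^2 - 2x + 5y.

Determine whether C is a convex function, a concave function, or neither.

C is quadratic, so its Hessian is the constant matrix H = [[8, 2], [2, 6]].
det(H) = 44, tr(H) = 14.
det(H) > 0 and tr(H) > 0, so H is positive definite everywhere: convex.

convex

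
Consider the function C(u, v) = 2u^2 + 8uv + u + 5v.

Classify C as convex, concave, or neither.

C is quadratic, so its Hessian is the constant matrix H = [[4, 8], [8, 0]].
det(H) = -64, tr(H) = 4.
det(H) < 0, so H is indefinite: neither convex nor concave.

neither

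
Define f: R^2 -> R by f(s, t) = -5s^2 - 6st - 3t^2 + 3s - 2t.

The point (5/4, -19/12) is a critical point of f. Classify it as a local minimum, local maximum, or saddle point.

local maximum

The Hessian of f is constant: H = [[-10, -6], [-6, -6]].
det(H) = (-10)·(-6) − (-6)² = 24.
det(H) > 0 and tr(H) = -16 < 0, so H is negative definite and the point is a local maximum.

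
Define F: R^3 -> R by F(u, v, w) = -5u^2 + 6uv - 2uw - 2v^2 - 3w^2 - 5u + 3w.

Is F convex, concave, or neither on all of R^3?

F is quadratic, so its Hessian is the constant matrix H = [[-10, 6, -2], [6, -4, 0], [-2, 0, -6]].
Leading principal minors: -10, 4, -8.
Signs alternate −, +, − ⇒ H ≺ 0 ⇒ concave.

concave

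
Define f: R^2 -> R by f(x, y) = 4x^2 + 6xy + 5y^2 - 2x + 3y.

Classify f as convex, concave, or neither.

f is quadratic, so its Hessian is the constant matrix H = [[8, 6], [6, 10]].
det(H) = 44, tr(H) = 18.
det(H) > 0 and tr(H) > 0, so H is positive definite everywhere: convex.

convex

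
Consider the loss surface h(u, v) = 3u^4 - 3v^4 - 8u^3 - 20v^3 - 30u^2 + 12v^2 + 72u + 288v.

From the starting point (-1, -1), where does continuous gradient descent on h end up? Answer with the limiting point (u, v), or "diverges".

(-2, -3)

h is separable, so gradient descent decouples: u follows -∂h/∂u, v follows -∂h/∂v.
∂h/∂u = 12(u - 3)(u - 1)(u + 2); at u=-1 this is 96, so u decreases.
∂h/∂v = -12(v - 2)(v + 3)(v + 4); at v=-1 this is 216, so v decreases.
u converges to its nearest critical value -2 (a local min of the u-part); v converges to -3. The iterate converges to (-2, -3).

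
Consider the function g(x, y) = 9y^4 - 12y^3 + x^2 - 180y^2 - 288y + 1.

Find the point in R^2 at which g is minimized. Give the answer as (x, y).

g(x,y) separates as P(x) + Q(y) + 1, so its minimum is min P + min Q + 1.
P'(x) = 2x vanishes at x ∈ {0}; Q'(y) = 36(y - 4)(y + 1)(y + 2) vanishes at y ∈ {-2, -1, 4}.
Local minima of P (where P''>0): P(0)=0. Local minima of Q: Q(-2)=96, Q(4)=-2496.
So the global minimum of g is P(0) + Q(4) + 1 = 0 − 2496 + 1 = -2495, attained at (0, 4).

(0, 4)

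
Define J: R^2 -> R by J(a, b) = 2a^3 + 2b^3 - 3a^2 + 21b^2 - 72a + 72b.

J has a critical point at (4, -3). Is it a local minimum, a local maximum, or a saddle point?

The mixed partial ∂²J/∂a∂b is 0, so the Hessian at any point is diag(J_aa, J_bb) = diag(6(2a - 1), 6(2b + 7)).
At (4, -3): H = diag(42, 6).
Both eigenvalues are positive, so H is positive definite: a local minimum.

local minimum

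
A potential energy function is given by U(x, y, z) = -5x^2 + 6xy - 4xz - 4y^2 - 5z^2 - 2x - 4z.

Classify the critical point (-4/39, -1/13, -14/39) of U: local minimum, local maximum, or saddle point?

local maximum

The Hessian is constant: H = [[-10, 6, -4], [6, -8, 0], [-4, 0, -10]].
Leading principal minors: Δ₁ = -10, Δ₂ = 44, Δ₃ = -312.
The minors alternate sign starting negative (−, +, −), so H is negative definite: a local maximum.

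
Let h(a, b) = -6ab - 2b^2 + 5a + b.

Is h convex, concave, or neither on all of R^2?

h is quadratic, so its Hessian is the constant matrix H = [[0, -6], [-6, -4]].
det(H) = -36, tr(H) = -4.
det(H) < 0, so H is indefinite: neither convex nor concave.

neither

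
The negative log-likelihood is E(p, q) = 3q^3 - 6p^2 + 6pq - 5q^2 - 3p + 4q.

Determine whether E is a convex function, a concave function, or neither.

The term 3q^3 is cubic, so the Hessian is not constant.
∂²E/∂q² = 18q - 10, which takes both signs as q varies (negative for sufficiently negative q). A diagonal entry of the Hessian changing sign means the Hessian is neither positive- nor negative-semidefinite on all of R^2.

neither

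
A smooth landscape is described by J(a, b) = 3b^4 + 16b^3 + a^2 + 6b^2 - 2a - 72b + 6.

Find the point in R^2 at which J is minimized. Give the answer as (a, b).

J(a,b) separates as P(a) + Q(b) + 6, so its minimum is min P + min Q + 6.
P'(a) = 2a - 2 vanishes at a ∈ {1}; Q'(b) = 12(b - 1)(b + 2)(b + 3) vanishes at b ∈ {-3, -2, 1}.
Local minima of P (where P''>0): P(1)=-1. Local minima of Q: Q(-3)=81, Q(1)=-47.
So the global minimum of J is P(1) + Q(1) + 6 = -1 − 47 + 6 = -42, attained at (1, 1).

(1, 1)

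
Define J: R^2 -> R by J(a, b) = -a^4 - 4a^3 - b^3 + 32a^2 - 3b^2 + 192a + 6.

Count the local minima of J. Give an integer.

J separates as a function of a plus a function of b, so ∇J=0 decouples.
∂J/∂a = -4(a - 4)(a + 3)(a + 4) = 0 at a ∈ {-4, -3, 4}; ∂J/∂b = -3b(b + 2) = 0 at b ∈ {-2, 0}.
The Hessian is diagonal: diag(J_aa, J_bb). Second derivatives: J_aa(-4)=-32, J_aa(-3)=28, J_aa(4)=-224; J_bb(-2)=6, J_bb(0)=-6.
Local minima occur where both diagonal entries positive: (-3, -2). Count: 1.

1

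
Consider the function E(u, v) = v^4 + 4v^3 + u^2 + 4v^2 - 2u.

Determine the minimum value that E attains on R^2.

E(u,v) separates as P(u) + Q(v), so its minimum is min P + min Q.
P'(u) = 2u - 2 vanishes at u ∈ {1}; Q'(v) = 4v(v + 1)(v + 2) vanishes at v ∈ {-2, -1, 0}.
Local minima of P (where P''>0): P(1)=-1. Local minima of Q: Q(-2)=0, Q(0)=0.
So the global minimum of E is P(1) + Q(-2) = -1 + 0 = -1, attained at (1, -2).

-1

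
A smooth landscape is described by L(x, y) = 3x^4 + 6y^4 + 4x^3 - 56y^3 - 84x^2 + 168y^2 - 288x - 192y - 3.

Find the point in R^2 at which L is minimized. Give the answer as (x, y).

L(x,y) separates as P(x) + Q(y) − 3, so its minimum is min P + min Q − 3.
P'(x) = 12(x - 4)(x + 2)(x + 3) vanishes at x ∈ {-3, -2, 4}; Q'(y) = 24(y - 4)(y - 2)(y - 1) vanishes at y ∈ {1, 2, 4}.
Local minima of P (where P''>0): P(-3)=243, P(4)=-1472. Local minima of Q: Q(1)=-74, Q(4)=-128.
So the global minimum of L is P(4) + Q(4) − 3 = -1472 − 128 − 3 = -1603, attained at (4, 4).

(4, 4)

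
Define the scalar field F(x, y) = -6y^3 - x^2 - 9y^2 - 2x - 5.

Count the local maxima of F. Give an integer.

1

F separates as a function of x plus a function of y, so ∇F=0 decouples.
∂F/∂x = -2(x + 1) = 0 at x ∈ {-1}; ∂F/∂y = -18y(y + 1) = 0 at y ∈ {-1, 0}.
The Hessian is diagonal: diag(F_xx, F_yy). Second derivatives: F_xx(-1)=-2; F_yy(-1)=18, F_yy(0)=-18.
Local maxima occur where both diagonal entries negative: (-1, 0). Count: 1.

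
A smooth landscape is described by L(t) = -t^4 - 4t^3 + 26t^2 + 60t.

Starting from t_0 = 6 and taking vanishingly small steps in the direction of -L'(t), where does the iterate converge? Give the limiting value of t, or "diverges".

L'(t) = -4(t - 3)(t + 1)(t + 5), so L'(6) = -924.
Gradient descent moves in the -L' direction, i.e. t is increasing.
There is no critical point above t=6, and L' keeps the same sign, so the iterate runs off to +∞.

diverges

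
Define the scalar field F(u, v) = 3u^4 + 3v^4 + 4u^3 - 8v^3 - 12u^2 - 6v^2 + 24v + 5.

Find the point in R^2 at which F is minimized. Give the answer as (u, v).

(-2, -1)

F(u,v) separates as P(u) + Q(v) + 5, so its minimum is min P + min Q + 5.
P'(u) = 12u(u - 1)(u + 2) vanishes at u ∈ {-2, 0, 1}; Q'(v) = 12(v - 2)(v - 1)(v + 1) vanishes at v ∈ {-1, 1, 2}.
Local minima of P (where P''>0): P(-2)=-32, P(1)=-5. Local minima of Q: Q(-1)=-19, Q(2)=8.
So the global minimum of F is P(-2) + Q(-1) + 5 = -32 − 19 + 5 = -46, attained at (-2, -1).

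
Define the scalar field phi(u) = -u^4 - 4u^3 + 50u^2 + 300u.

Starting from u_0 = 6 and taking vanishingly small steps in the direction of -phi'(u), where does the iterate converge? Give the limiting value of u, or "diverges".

phi'(u) = -4(u - 5)(u + 3)(u + 5), so phi'(6) = -396.
Gradient descent moves in the -phi' direction, i.e. u is increasing.
There is no critical point above u=6, and phi' keeps the same sign, so the iterate runs off to +∞.

diverges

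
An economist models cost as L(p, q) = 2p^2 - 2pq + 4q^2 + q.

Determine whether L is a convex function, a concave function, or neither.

L is quadratic, so its Hessian is the constant matrix H = [[4, -2], [-2, 8]].
det(H) = 28, tr(H) = 12.
det(H) > 0 and tr(H) > 0, so H is positive definite everywhere: convex.

convex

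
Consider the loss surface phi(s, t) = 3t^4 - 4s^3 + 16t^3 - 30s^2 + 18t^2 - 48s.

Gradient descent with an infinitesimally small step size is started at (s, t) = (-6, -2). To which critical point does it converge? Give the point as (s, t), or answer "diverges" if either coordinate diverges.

phi is separable, so gradient descent decouples: s follows -∂phi/∂s, t follows -∂phi/∂t.
∂phi/∂s = -12(s + 1)(s + 4); at s=-6 this is -120, so s increases.
∂phi/∂t = 12t(t + 1)(t + 3); at t=-2 this is 24, so t decreases.
s converges to its nearest critical value -4 (a local min of the s-part); t converges to -3. The iterate converges to (-4, -3).

(-4, -3)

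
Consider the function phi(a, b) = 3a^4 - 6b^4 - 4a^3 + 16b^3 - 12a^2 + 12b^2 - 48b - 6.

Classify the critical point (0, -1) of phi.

local maximum

The mixed partial ∂²phi/∂a∂b is 0, so the Hessian at any point is diag(phi_aa, phi_bb) = diag(12(3a^2 - 2a - 2), 24(-3b^2 + 4b + 1)).
At (0, -1): H = diag(-24, -144).
Both eigenvalues are negative, so H is negative definite: a local maximum.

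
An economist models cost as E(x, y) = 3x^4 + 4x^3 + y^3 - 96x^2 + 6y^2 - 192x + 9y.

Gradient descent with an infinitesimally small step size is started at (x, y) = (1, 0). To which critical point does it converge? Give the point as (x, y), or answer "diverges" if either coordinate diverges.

(4, -1)

E is separable, so gradient descent decouples: x follows -∂E/∂x, y follows -∂E/∂y.
∂E/∂x = 12(x - 4)(x + 1)(x + 4); at x=1 this is -360, so x increases.
∂E/∂y = 3(y + 1)(y + 3); at y=0 this is 9, so y decreases.
x converges to its nearest critical value 4 (a local min of the x-part); y converges to -1. The iterate converges to (4, -1).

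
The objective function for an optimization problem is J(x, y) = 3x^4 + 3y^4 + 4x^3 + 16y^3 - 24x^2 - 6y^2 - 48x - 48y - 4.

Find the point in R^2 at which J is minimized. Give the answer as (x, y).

J(x,y) separates as P(x) + Q(y) − 4, so its minimum is min P + min Q − 4.
P'(x) = 12(x - 2)(x + 1)(x + 2) vanishes at x ∈ {-2, -1, 2}; Q'(y) = 12(y - 1)(y + 1)(y + 4) vanishes at y ∈ {-4, -1, 1}.
Local minima of P (where P''>0): P(-2)=16, P(2)=-112. Local minima of Q: Q(-4)=-160, Q(1)=-35.
So the global minimum of J is P(2) + Q(-4) − 4 = -112 − 160 − 4 = -276, attained at (2, -4).

(2, -4)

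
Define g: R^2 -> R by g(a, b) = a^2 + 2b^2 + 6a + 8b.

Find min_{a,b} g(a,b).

g(a,b) separates as P(a) + Q(b), so its minimum is min P + min Q.
P'(a) = 2a + 6 vanishes at a ∈ {-3}; Q'(b) = 4b + 8 vanishes at b ∈ {-2}.
Local minima of P (where P''>0): P(-3)=-9. Local minima of Q: Q(-2)=-8.
So the global minimum of g is P(-3) + Q(-2) = -9 − 8 = -17, attained at (-3, -2).

-17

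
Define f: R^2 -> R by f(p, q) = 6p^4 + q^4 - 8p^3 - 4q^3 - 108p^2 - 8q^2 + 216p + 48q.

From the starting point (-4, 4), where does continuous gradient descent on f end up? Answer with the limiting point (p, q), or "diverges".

f is separable, so gradient descent decouples: p follows -∂f/∂p, q follows -∂f/∂q.
∂f/∂p = 24(p - 3)(p - 1)(p + 3); at p=-4 this is -840, so p increases.
∂f/∂q = 4(q - 3)(q - 2)(q + 2); at q=4 this is 48, so q decreases.
p converges to its nearest critical value -3 (a local min of the p-part); q converges to 3. The iterate converges to (-3, 3).

(-3, 3)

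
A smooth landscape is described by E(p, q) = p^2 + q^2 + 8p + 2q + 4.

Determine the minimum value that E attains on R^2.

-13

E(p,q) separates as A(p) + B(q) + 4, so its minimum is min A + min B + 4.
A'(p) = 2p + 8 vanishes at p ∈ {-4}; B'(q) = 2q + 2 vanishes at q ∈ {-1}.
Local minima of A (where A''>0): A(-4)=-16. Local minima of B: B(-1)=-1.
So the global minimum of E is A(-4) + B(-1) + 4 = -16 − 1 + 4 = -13, attained at (-4, -1).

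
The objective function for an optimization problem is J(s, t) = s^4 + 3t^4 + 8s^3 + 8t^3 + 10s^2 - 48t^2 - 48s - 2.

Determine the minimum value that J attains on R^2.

-543

J(s,t) separates as P(s) + Q(t) − 2, so its minimum is min P + min Q − 2.
P'(s) = 4(s - 1)(s + 3)(s + 4) vanishes at s ∈ {-4, -3, 1}; Q'(t) = 12t(t - 2)(t + 4) vanishes at t ∈ {-4, 0, 2}.
Local minima of P (where P''>0): P(-4)=96, P(1)=-29. Local minima of Q: Q(-4)=-512, Q(2)=-80.
So the global minimum of J is P(1) + Q(-4) − 2 = -29 − 512 − 2 = -543, attained at (1, -4).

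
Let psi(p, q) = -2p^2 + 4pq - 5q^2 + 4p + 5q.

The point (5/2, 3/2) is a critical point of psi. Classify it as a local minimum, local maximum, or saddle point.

local maximum

The Hessian of psi is constant: H = [[-4, 4], [4, -10]].
det(H) = (-4)·(-10) − 4² = 24.
det(H) > 0 and tr(H) = -14 < 0, so H is negative definite and the point is a local maximum.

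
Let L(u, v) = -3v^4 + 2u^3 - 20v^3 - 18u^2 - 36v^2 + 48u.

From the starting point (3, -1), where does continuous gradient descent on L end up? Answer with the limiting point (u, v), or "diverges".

(4, -2)

L is separable, so gradient descent decouples: u follows -∂L/∂u, v follows -∂L/∂v.
∂L/∂u = 6(u - 4)(u - 2); at u=3 this is -6, so u increases.
∂L/∂v = -12v(v + 2)(v + 3); at v=-1 this is 24, so v decreases.
u converges to its nearest critical value 4 (a local min of the u-part); v converges to -2. The iterate converges to (4, -2).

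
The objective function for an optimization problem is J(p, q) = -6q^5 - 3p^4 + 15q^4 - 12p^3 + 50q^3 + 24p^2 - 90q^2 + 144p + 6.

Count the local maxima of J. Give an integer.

J separates as a function of p plus a function of q, so ∇J=0 decouples.
∂J/∂p = -12(p - 2)(p + 2)(p + 3) = 0 at p ∈ {-3, -2, 2}; ∂J/∂q = -30q(q - 3)(q - 1)(q + 2) = 0 at q ∈ {-2, 0, 1, 3}.
The Hessian is diagonal: diag(J_pp, J_qq). Second derivatives: J_pp(-3)=-60, J_pp(-2)=48, J_pp(2)=-240; J_qq(-2)=900, J_qq(0)=-180, J_qq(1)=180, J_qq(3)=-900.
Local maxima occur where both diagonal entries negative: (-3, 0), (-3, 3), (2, 0), (2, 3). Count: 4.

4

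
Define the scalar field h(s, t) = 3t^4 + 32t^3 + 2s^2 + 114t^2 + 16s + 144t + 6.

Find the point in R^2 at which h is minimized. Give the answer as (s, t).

h(s,t) separates as P(s) + Q(t) + 6, so its minimum is min P + min Q + 6.
P'(s) = 4s + 16 vanishes at s ∈ {-4}; Q'(t) = 12(t + 1)(t + 3)(t + 4) vanishes at t ∈ {-4, -3, -1}.
Local minima of P (where P''>0): P(-4)=-32. Local minima of Q: Q(-4)=-32, Q(-1)=-59.
So the global minimum of h is P(-4) + Q(-1) + 6 = -32 − 59 + 6 = -85, attained at (-4, -1).

(-4, -1)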